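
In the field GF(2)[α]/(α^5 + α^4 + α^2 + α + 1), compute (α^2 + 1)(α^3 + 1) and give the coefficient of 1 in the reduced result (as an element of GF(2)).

Multiply in GF(2)[α]: (α^2 + 1)·(α^3 + 1) = α^5 + α^3 + α^2 + 1.
Reduce using α^5 ≡ α^4 + α^2 + α + 1 (mod α^5 + α^4 + α^2 + α + 1).
Reduced: α^4 + α^3 + α.

0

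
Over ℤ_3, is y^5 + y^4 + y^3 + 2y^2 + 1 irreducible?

No

Write f(y) = y^5 + y^4 + y^3 + 2y^2 + 1.
Check for roots in ℤ_3: f(0) = 1; f(1) = 0 → root; f(2) = 2.
f(1) = 0, so (y − 1) divides f(y); f is reducible.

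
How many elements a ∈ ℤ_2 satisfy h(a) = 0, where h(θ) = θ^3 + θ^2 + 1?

0

Evaluate at each of the 2 elements of ℤ_2:
h(0) = 1; h(1) = 1.
No element is a root.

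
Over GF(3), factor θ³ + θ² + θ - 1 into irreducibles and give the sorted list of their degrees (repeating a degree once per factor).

3

Write g(θ) = θ³ + θ² + θ - 1.
Roots in GF(3): g(0) = 2; g(1) = 2; g(2) = 1.
Complete factorization: g(θ) = (θ³ + θ² + θ - 1).
Factor degrees with multiplicity: 3 = 3.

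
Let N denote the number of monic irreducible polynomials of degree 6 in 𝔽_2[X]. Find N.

9

Gauss's count: N_{2}(6) = (1/6) Σ_{d|6} μ(6/d)·2^d.
Divisors of 6: 1, 2, 3, 6; μ(6/d) for each: 1, -1, -1, 1.
Σ = 2^1 − 2^2 − 2^3 + 2^6 = 54.
N = 54/6 = 9.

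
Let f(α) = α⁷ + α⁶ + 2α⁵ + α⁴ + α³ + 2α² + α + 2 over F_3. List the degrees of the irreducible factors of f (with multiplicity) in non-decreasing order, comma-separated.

Roots in F_3: f(0) = 2; f(1) = 2; f(2) = 1.
Complete factorization: f(α) = (α⁷ + α⁶ + 2α⁵ + α⁴ + α³ + 2α² + α + 2).
Factor degrees with multiplicity: 7 = 7.

7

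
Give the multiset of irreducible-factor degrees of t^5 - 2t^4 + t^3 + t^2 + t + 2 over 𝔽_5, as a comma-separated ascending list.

5

Write f(t) = t^5 - 2t^4 + t^3 + t^2 + t + 2.
Roots in 𝔽_5: f(0) = 2; f(1) = 4; f(2) = 1; f(3) = 2; f(4) = 3.
Complete factorization: f(t) = (t^5 - 2t^4 + t^3 + t^2 + t + 2).
Factor degrees with multiplicity: 5 = 5.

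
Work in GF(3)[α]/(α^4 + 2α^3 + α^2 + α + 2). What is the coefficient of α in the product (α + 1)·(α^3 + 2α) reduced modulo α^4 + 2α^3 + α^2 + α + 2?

Multiply in GF(3)[α]: (α + 1)·(α^3 + 2α) = α^4 + α^3 + 2α^2 + 2α.
Reduce using α^4 ≡ α^3 + 2α^2 + 2α + 1 (mod α^4 + 2α^3 + α^2 + α + 2).
Reduced: 2α^3 + α^2 + α + 1.

1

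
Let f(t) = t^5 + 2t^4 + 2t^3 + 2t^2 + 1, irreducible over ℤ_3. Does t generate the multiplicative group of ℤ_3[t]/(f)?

|GF(3^5)^×| = 3^5 − 1 = 242. Prime factorization: 242 = 2·11^2.
f is primitive ⇔ t has order 242 in GF(3)[t]/(f), i.e. t^(242/q) ≠ 1 for each prime q | 242.
t^(121) mod f = 2.
t^(22) mod f = 1
Since t^(22) = 1, the order of t divides 22 < 242; not primitive.

No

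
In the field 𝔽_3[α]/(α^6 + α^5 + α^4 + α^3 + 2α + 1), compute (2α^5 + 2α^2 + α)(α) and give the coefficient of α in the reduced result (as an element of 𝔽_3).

Multiply in 𝔽_3[α]: (2α^5 + 2α^2 + α)·(α) = 2α^6 + 2α^3 + α^2.
Reduce using α^6 ≡ 2α^5 + 2α^4 + 2α^3 + α + 2 (mod α^6 + α^5 + α^4 + α^3 + 2α + 1).
Reduced: α^5 + α^4 + α^2 + 2α + 1.

2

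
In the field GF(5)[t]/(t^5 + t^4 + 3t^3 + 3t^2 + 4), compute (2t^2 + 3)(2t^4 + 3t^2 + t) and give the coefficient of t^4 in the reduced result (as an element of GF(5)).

4

Multiply in GF(5)[t]: (2t^2 + 3)·(2t^4 + 3t^2 + t) = 4t^6 + 2t^4 + 2t^3 + 4t^2 + 3t.
Reduce using t^5 ≡ 4t^4 + 2t^3 + 2t^2 + 1 (mod t^5 + t^4 + 3t^3 + 3t^2 + 4).
Reduced: 4t^4 + 2t^3 + t^2 + 2t + 1.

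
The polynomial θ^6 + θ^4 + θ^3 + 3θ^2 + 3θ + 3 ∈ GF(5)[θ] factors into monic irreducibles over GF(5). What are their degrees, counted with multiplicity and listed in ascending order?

Write g(θ) = θ^6 + θ^4 + θ^3 + 3θ^2 + 3θ + 3.
Roots in GF(5): g(0) = 3; g(1) = 2; g(2) = 4; g(3) = 1; g(4) = 4.
Complete factorization: g(θ) = (θ^2 + 4θ + 1)·(θ^4 + θ^3 + θ^2 + θ + 3).
Factor degrees with multiplicity: 2 + 4 = 6.

2, 4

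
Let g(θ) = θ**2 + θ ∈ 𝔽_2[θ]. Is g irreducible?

Check for roots in 𝔽_2: g(0) = 0 → root; g(1) = 0 → root.
g(0) = 0, so (θ) divides g(θ); g is reducible.

No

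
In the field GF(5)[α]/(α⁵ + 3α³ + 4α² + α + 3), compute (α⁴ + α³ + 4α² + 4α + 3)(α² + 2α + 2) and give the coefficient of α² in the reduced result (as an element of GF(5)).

Multiply in GF(5)[α]: (α⁴ + α³ + 4α² + 4α + 3)·(α² + 2α + 2) = α⁶ + 3α⁵ + 3α⁴ + 4α³ + 4α² + 4α + 1.
Reduce using α⁵ ≡ 2α³ + α² + 4α + 2 (mod α⁵ + 3α³ + 4α² + α + 3).
Reduced: α³ + α² + 3α + 2.

1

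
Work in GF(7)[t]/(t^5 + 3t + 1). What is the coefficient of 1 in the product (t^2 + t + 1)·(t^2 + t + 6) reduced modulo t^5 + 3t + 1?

6

Multiply in GF(7)[t]: (t^2 + t + 1)·(t^2 + t + 6) = t^4 + 2t^3 + t^2 + 6.
Reduced: t^4 + 2t^3 + t^2 + 6.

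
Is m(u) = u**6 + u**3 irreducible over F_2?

No

Check for roots in F_2: m(0) = 0 → root; m(1) = 0 → root.
m(0) = 0, so (u) divides m(u); m is reducible.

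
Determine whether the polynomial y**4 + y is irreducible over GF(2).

No

Write g(y) = y**4 + y.
Check for roots in GF(2): g(0) = 0 → root; g(1) = 0 → root.
g(0) = 0, so (y) divides g(y); g is reducible.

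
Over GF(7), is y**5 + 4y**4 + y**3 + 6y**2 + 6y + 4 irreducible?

Write h(y) = y**5 + 4y**4 + y**3 + 6y**2 + 6y + 4.
Check for roots in GF(7): h(0) = 4; h(1) = 1; h(2) = 4; h(3) = 5; h(4) = 3; h(5) = 5; h(6) = 6.
No roots, so no linear factors.
Degree-2 irreducible divisors: test the 21 monic irreducibles of degree 2 over GF(7).
None of them divide h (all give nonzero remainder).
No irreducible factor of degree ≤ 2 exists, so h is irreducible over GF(7).

Yes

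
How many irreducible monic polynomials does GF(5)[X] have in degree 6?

The number of monic irreducibles of degree 6 over GF(5) is (1/6)·Σ_{d∣6} μ(6/d) 5^d.
Divisors of 6: 1, 2, 3, 6; μ(6/d) for each: 1, -1, -1, 1.
Σ = 5^1 − 5^2 − 5^3 + 5^6 = 15480.
N = 15480/6 = 2580.

2580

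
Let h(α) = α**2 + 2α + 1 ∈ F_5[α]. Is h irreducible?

Check for roots in F_5: h(0) = 1; h(1) = 4; h(2) = 4; h(3) = 1; h(4) = 0 → root.
h(4) = 0, so (α − 4) divides h(α); h is reducible.

No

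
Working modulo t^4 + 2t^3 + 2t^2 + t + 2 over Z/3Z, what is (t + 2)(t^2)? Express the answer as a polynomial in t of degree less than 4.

t^3 + 2t^2

Multiply in Z/3Z[t]: (t + 2)·(t^2) = t^3 + 2t^2.
Reduced: t^3 + 2t^2.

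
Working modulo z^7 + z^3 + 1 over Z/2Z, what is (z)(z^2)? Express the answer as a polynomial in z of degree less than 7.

z^3

Multiply in Z/2Z[z]: (z)·(z^2) = z^3.
Reduced: z^3.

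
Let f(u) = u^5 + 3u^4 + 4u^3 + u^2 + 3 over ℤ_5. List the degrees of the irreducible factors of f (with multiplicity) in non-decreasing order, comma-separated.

Roots in ℤ_5: f(0) = 3; f(1) = 2; f(2) = 4; f(3) = 1; f(4) = 2.
Complete factorization: f(u) = (u^5 + 3u^4 + 4u^3 + u^2 + 3).
Factor degrees with multiplicity: 5 = 5.

5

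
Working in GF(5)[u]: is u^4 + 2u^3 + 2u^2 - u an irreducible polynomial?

Write P(u) = u^4 + 2u^3 + 2u^2 - u.
Check for roots in GF(5): P(0) = 0 → root; P(1) = 4; P(2) = 3; P(3) = 0 → root; P(4) = 2.
P(0) = 0, so (u) divides P(u); P is reducible.

No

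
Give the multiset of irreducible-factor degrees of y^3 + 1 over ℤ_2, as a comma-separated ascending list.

1, 2

Write h(y) = y^3 + 1.
Roots in ℤ_2: h(0) = 1; h(1) = 0 → root.
Linear factors from roots: (y + 1).
Complete factorization: h(y) = (y + 1)·(y^2 + y + 1).
Factor degrees with multiplicity: 1 + 2 = 3.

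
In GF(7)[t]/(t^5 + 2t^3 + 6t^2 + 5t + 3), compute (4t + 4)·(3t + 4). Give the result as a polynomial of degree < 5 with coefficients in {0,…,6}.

5t^2 + 2

Multiply in GF(7)[t]: (4t + 4)·(3t + 4) = 5t^2 + 2.
Reduced: 5t^2 + 2.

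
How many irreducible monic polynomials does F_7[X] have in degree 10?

By the necklace-counting formula, N_7(10) = (1/10) Σ_{d|10} μ(10/d)·7^d.
Divisors of 10: 1, 2, 5, 10; μ(10/d) for each: 1, -1, -1, 1.
Σ = 7^1 − 7^2 − 7^5 + 7^10 = 282458400.
N = 282458400/10 = 28245840.

28245840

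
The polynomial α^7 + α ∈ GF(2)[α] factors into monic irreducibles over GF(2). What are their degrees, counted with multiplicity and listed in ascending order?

1, 1, 1, 2, 2

Write g(α) = α^7 + α.
Roots in GF(2): g(0) = 0 → root; g(1) = 0 → root.
Linear factors from roots: (α), (α + 1).
Complete factorization: g(α) = (α)·(α + 1)^2·(α^2 + α + 1)^2.
Factor degrees with multiplicity: 1 + 1 + 1 + 2 + 2 = 7.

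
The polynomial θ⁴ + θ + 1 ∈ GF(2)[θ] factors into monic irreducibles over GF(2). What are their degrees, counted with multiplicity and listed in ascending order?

Write f(θ) = θ⁴ + θ + 1.
Roots in GF(2): f(0) = 1; f(1) = 1.
Complete factorization: f(θ) = (θ⁴ + θ + 1).
Factor degrees with multiplicity: 4 = 4.

4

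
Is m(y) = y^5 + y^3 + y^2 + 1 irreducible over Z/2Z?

No

Check for roots in Z/2Z: m(0) = 1; m(1) = 0 → root.
m(1) = 0, so (y − 1) divides m(y); m is reducible.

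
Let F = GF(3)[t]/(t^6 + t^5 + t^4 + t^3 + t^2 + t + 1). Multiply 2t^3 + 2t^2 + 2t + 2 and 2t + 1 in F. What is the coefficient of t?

Multiply in GF(3)[t]: (2t^3 + 2t^2 + 2t + 2)·(2t + 1) = t^4 + 2.
Reduced: t^4 + 2.

0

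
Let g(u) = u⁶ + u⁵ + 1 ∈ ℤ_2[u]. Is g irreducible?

Check for roots in ℤ_2: g(0) = 1; g(1) = 1.
No roots, so no linear factors.
Monic irreducibles of degree 2 over GF(2): u² + u + 1.
None of them divide g (all give nonzero remainder).
Monic irreducibles of degree 3 over GF(2): u³ + u + 1, u³ + u² + 1.
None of them divide g (all give nonzero remainder).
No irreducible factor of degree ≤ 3 exists, so g is irreducible over GF(2).

Yes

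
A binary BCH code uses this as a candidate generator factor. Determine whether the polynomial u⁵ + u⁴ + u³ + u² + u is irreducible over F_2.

No

Write m(u) = u⁵ + u⁴ + u³ + u² + u.
Check for roots in F_2: m(0) = 0 → root; m(1) = 1.
m(0) = 0, so (u) divides m(u); m is reducible.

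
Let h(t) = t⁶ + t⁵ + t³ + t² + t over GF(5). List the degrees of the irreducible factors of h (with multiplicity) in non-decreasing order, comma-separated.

Roots in GF(5): h(0) = 0 → root; h(1) = 0 → root; h(2) = 0 → root; h(3) = 1; h(4) = 4.
Linear factors from roots: (t), (t + 4), (t + 3).
Complete factorization: h(t) = (t)·(t + 3)·(t + 4)·(t³ + 4t² + 3).
Factor degrees with multiplicity: 1 + 1 + 1 + 3 = 6.

1, 1, 1, 3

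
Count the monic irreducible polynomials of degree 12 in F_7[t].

1153430600

x^(7^12) − x is the product of all monic irreducibles of degree dividing 12; Möbius inversion gives N = (1/12) Σ μ(12/d)·7^d.
Divisors of 12: 1, 2, 3, 4, 6, 12; μ(12/d) for each: 0, 1, 0, -1, -1, 1.
Σ = 7^2 − 7^4 − 7^6 + 7^12 = 13841167200.
N = 13841167200/12 = 1153430600.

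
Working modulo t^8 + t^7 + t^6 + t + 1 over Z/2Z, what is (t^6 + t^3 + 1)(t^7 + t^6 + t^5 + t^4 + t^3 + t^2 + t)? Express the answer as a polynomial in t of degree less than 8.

Multiply in Z/2Z[t]: (t^6 + t^3 + 1)·(t^7 + t^6 + t^5 + t^4 + t^3 + t^2 + t) = t^13 + t^12 + t^11 + t^7 + t^3 + t^2 + t.
Reduce using t^8 ≡ t^7 + t^6 + t + 1 (mod t^8 + t^7 + t^6 + t + 1).
Reduced: t^7 + t^6 + t^5 + t^3 + t^2 + t.

t^7 + t^6 + t^5 + t^3 + t^2 + t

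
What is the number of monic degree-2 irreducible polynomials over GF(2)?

By the necklace-counting formula, N_2(2) = (1/2) Σ_{d|2} μ(2/d)·2^d.
Divisors of 2: 1, 2; μ(2/d) for each: -1, 1.
Σ = − 2^1 + 2^2 = 2.
N = 2/2 = 1.

1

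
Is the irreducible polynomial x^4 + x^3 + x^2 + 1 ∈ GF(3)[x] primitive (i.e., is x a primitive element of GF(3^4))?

Write f(x) = x^4 + x^3 + x^2 + 1.
|GF(3^4)^×| = 3^4 − 1 = 80. Prime factorization: 80 = 2^4·5.
f is primitive ⇔ x has order 80 in GF(3)[x]/(f), i.e. x^(80/q) ≠ 1 for each prime q | 80.
x^(40) mod f = 1
x^(16) mod f = 2x^3 + x^2 + x.
Since x^(40) = 1, the order of x divides 40 < 80; not primitive.

No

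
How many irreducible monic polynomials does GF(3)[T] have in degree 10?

5880

x^(3^10) − x is the product of all monic irreducibles of degree dividing 10; Möbius inversion gives N = (1/10) Σ μ(10/d)·3^d.
Divisors of 10: 1, 2, 5, 10; μ(10/d) for each: 1, -1, -1, 1.
Σ = 3^1 − 3^2 − 3^5 + 3^10 = 58800.
N = 58800/10 = 5880.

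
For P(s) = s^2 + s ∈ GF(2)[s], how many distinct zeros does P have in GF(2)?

2

Evaluate at each of the 2 elements of GF(2):
P(0) = 0 → root; P(1) = 0 → root.
Roots: {0, 1}.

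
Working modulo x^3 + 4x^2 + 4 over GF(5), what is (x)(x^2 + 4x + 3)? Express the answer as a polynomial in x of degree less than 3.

3x + 1

Multiply in GF(5)[x]: (x)·(x^2 + 4x + 3) = x^3 + 4x^2 + 3x.
Reduce using x^3 ≡ x^2 + 1 (mod x^3 + 4x^2 + 4).
Reduced: 3x + 1.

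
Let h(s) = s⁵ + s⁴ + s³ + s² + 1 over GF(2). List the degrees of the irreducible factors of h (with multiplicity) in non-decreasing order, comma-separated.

5

Roots in GF(2): h(0) = 1; h(1) = 1.
Complete factorization: h(s) = (s⁵ + s⁴ + s³ + s² + 1).
Factor degrees with multiplicity: 5 = 5.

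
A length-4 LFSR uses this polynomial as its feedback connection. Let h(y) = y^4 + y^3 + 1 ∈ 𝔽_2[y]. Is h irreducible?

Check for roots in 𝔽_2: h(0) = 1; h(1) = 1.
No roots, so no linear factors.
Monic irreducibles of degree 2 over GF(2): y^2 + y + 1.
None of them divide h (all give nonzero remainder).
No irreducible factor of degree ≤ 2 exists, so h is irreducible over GF(2).

Yes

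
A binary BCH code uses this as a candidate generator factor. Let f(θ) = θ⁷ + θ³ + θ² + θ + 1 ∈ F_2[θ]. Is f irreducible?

Check for roots in F_2: f(0) = 1; f(1) = 1.
No roots, so no linear factors.
Monic irreducibles of degree 2 over GF(2): θ² + θ + 1.
None of them divide f (all give nonzero remainder).
Monic irreducibles of degree 3 over GF(2): θ³ + θ + 1, θ³ + θ² + 1.
None of them divide f (all give nonzero remainder).
No irreducible factor of degree ≤ 3 exists, so f is irreducible over GF(2).

Yes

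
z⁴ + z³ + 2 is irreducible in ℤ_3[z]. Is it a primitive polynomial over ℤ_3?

Write f(z) = z⁴ + z³ + 2.
|GF(3^4)^×| = 3^4 − 1 = 80. Prime factorization: 80 = 2^4·5.
f is primitive ⇔ z has order 80 in GF(3)[z]/(f), i.e. z^(80/q) ≠ 1 for each prime q | 80.
z^(40) mod f = 2.
z^(16) mod f = 2z² + 2z + 2.
None equal 1, so z has full order 80; f is primitive.

Yes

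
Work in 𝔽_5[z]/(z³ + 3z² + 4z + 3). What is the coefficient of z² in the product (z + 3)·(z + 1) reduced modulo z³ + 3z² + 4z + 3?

Multiply in 𝔽_5[z]: (z + 3)·(z + 1) = z² + 4z + 3.
Reduced: z² + 4z + 3.

1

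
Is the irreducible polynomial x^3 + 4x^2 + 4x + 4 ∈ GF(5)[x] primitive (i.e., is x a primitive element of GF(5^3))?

Write f(x) = x^3 + 4x^2 + 4x + 4.
|GF(5^3)^×| = 5^3 − 1 = 124. Prime factorization: 124 = 2^2·31.
f is primitive ⇔ x has order 124 in GF(5)[x]/(f), i.e. x^(124/q) ≠ 1 for each prime q | 124.
x^(62) mod f = 1
x^(4) mod f = 2x^2 + 2x + 1.
Since x^(62) = 1, the order of x divides 62 < 124; not primitive.

No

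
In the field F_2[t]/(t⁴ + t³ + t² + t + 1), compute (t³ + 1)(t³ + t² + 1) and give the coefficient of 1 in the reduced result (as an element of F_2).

Multiply in F_2[t]: (t³ + 1)·(t³ + t² + 1) = t⁶ + t⁵ + t² + 1.
Reduce using t⁴ ≡ t³ + t² + t + 1 (mod t⁴ + t³ + t² + t + 1).
Reduced: t² + t.

0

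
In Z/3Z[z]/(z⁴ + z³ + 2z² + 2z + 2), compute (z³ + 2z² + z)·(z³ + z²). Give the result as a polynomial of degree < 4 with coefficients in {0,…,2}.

Multiply in Z/3Z[z]: (z³ + 2z² + z)·(z³ + z²) = z⁶ + z³.
Reduce using z⁴ ≡ 2z³ + z² + z + 1 (mod z⁴ + z³ + 2z² + 2z + 2).
Reduced: 2z³ + 2z² + z + 2.

2z^3 + 2z^2 + z + 2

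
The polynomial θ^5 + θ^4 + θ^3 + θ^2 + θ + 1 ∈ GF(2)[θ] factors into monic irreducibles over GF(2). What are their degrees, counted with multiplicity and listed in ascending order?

Write g(θ) = θ^5 + θ^4 + θ^3 + θ^2 + θ + 1.
Roots in GF(2): g(0) = 1; g(1) = 0 → root.
Linear factors from roots: (θ + 1).
Complete factorization: g(θ) = (θ + 1)·(θ^2 + θ + 1)^2.
Factor degrees with multiplicity: 1 + 2 + 2 = 5.

1, 2, 2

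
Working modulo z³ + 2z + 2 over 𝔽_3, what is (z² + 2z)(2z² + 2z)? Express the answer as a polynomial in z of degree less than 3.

2z

Multiply in 𝔽_3[z]: (z² + 2z)·(2z² + 2z) = 2z⁴ + z².
Reduce using z³ ≡ z + 1 (mod z³ + 2z + 2).
Reduced: 2z.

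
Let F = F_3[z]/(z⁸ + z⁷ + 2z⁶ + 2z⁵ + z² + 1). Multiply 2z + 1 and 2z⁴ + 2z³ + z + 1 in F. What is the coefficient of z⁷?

0

Multiply in F_3[z]: (2z + 1)·(2z⁴ + 2z³ + z + 1) = z⁵ + 2z³ + 2z² + 1.
Reduced: z⁵ + 2z³ + 2z² + 1.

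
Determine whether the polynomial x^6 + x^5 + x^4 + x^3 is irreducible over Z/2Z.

No

Write g(x) = x^6 + x^5 + x^4 + x^3.
Check for roots in Z/2Z: g(0) = 0 → root; g(1) = 0 → root.
g(0) = 0, so (x) divides g(x); g is reducible.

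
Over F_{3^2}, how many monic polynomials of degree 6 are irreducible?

88440

x^(9^6) − x is the product of all monic irreducibles of degree dividing 6; Möbius inversion gives N = (1/6) Σ μ(6/d)·9^d.
Divisors of 6: 1, 2, 3, 6; μ(6/d) for each: 1, -1, -1, 1.
Σ = 9^1 − 9^2 − 9^3 + 9^6 = 530640.
N = 530640/6 = 88440.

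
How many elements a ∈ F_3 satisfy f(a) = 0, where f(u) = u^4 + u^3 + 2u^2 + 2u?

Evaluate at each of the 3 elements of F_3:
f(0) = 0 → root; f(1) = 0 → root; f(2) = 0 → root.
Roots: {0, 1, 2}.

3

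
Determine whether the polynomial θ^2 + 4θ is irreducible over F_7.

No

Write f(θ) = θ^2 + 4θ.
Check for roots in F_7: f(0) = 0 → root; f(1) = 5; f(2) = 5; f(3) = 0 → root; f(4) = 4; f(5) = 3; f(6) = 4.
f(0) = 0, so (θ) divides f(θ); f is reducible.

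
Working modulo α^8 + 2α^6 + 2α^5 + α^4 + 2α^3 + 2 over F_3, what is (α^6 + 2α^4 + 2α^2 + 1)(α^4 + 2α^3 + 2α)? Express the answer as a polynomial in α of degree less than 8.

α^5 + α^2 + α

Multiply in F_3[α]: (α^6 + 2α^4 + 2α^2 + 1)·(α^4 + 2α^3 + 2α) = α^10 + 2α^9 + 2α^8 + 2α^6 + 2α^5 + α^4 + 2α.
Reduce using α^8 ≡ α^6 + α^5 + 2α^4 + α^3 + 1 (mod α^8 + 2α^6 + 2α^5 + α^4 + 2α^3 + 2).
Reduced: α^5 + α^2 + α.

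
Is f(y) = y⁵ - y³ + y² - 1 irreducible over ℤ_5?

No

Check for roots in ℤ_5: f(0) = 4; f(1) = 0 → root; f(2) = 2; f(3) = 4; f(4) = 0 → root.
f(1) = 0, so (y − 1) divides f(y); f is reducible.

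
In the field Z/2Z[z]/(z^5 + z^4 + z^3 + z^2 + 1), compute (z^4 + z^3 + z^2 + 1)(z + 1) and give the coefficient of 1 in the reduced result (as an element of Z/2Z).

Multiply in Z/2Z[z]: (z^4 + z^3 + z^2 + 1)·(z + 1) = z^5 + z^2 + z + 1.
Reduce using z^5 ≡ z^4 + z^3 + z^2 + 1 (mod z^5 + z^4 + z^3 + z^2 + 1).
Reduced: z^4 + z^3 + z.

0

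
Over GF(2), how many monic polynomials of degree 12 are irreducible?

335

x^(2^12) − x is the product of all monic irreducibles of degree dividing 12; Möbius inversion gives N = (1/12) Σ μ(12/d)·2^d.
Divisors of 12: 1, 2, 3, 4, 6, 12; μ(12/d) for each: 0, 1, 0, -1, -1, 1.
Σ = 2^2 − 2^4 − 2^6 + 2^12 = 4020.
N = 4020/12 = 335.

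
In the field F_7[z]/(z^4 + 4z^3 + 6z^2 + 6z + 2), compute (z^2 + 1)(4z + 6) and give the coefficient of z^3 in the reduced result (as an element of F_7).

Multiply in F_7[z]: (z^2 + 1)·(4z + 6) = 4z^3 + 6z^2 + 4z + 6.
Reduced: 4z^3 + 6z^2 + 4z + 6.

4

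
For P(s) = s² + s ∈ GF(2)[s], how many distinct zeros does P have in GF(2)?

2

Evaluate at each of the 2 elements of GF(2):
P(0) = 0 → root; P(1) = 0 → root.
Roots: {0, 1}.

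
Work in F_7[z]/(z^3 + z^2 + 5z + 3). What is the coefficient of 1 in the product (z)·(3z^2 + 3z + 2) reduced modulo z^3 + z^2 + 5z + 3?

Multiply in F_7[z]: (z)·(3z^2 + 3z + 2) = 3z^3 + 3z^2 + 2z.
Reduce using z^3 ≡ 6z^2 + 2z + 4 (mod z^3 + z^2 + 5z + 3).
Reduced: z + 5.

5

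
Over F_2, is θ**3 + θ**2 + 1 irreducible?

Write m(θ) = θ**3 + θ**2 + 1.
Check for roots in F_2: m(0) = 1; m(1) = 1.
No roots. A degree-3 polynomial over a field with no linear factor is irreducible.

Yes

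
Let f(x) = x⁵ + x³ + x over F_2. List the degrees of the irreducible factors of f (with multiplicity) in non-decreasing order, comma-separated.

1, 2, 2

Roots in F_2: f(0) = 0 → root; f(1) = 1.
Linear factors from roots: (x).
Complete factorization: f(x) = (x)·(x² + x + 1)^2.
Factor degrees with multiplicity: 1 + 2 + 2 = 5.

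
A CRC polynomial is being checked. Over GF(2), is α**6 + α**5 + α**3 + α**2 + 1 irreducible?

Write f(α) = α**6 + α**5 + α**3 + α**2 + 1.
Check for roots in GF(2): f(0) = 1; f(1) = 1.
No roots, so no linear factors.
Monic irreducibles of degree 2 over GF(2): α**2 + α + 1.
None of them divide f (all give nonzero remainder).
Monic irreducibles of degree 3 over GF(2): α**3 + α + 1, α**3 + α**2 + 1.
None of them divide f (all give nonzero remainder).
No irreducible factor of degree ≤ 3 exists, so f is irreducible over GF(2).

Yes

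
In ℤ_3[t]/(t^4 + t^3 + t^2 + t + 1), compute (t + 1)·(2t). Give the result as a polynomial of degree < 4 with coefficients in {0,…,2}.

Multiply in ℤ_3[t]: (t + 1)·(2t) = 2t^2 + 2t.
Reduced: 2t^2 + 2t.

2t^2 + 2t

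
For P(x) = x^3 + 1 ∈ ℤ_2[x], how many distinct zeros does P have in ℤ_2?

1

Evaluate at each of the 2 elements of ℤ_2:
P(0) = 1; P(1) = 0 → root.
Roots: {1}.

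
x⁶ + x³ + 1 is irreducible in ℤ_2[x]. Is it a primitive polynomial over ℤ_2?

No

Write f(x) = x⁶ + x³ + 1.
|GF(2^6)^×| = 2^6 − 1 = 63. Prime factorization: 63 = 3^2·7.
f is primitive ⇔ x has order 63 in GF(2)[x]/(f), i.e. x^(63/q) ≠ 1 for each prime q | 63.
x^(21) mod f = x³.
x^(9) mod f = 1
Since x^(9) = 1, the order of x divides 9 < 63; not primitive.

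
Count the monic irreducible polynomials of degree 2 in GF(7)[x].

21

By the necklace-counting formula, N_7(2) = (1/2) Σ_{d|2} μ(2/d)·7^d.
Divisors of 2: 1, 2; μ(2/d) for each: -1, 1.
Σ = − 7^1 + 7^2 = 42.
N = 42/2 = 21.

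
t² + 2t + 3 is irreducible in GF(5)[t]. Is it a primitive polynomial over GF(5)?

Yes

Write f(t) = t² + 2t + 3.
|GF(5^2)^×| = 5^2 − 1 = 24. Prime factorization: 24 = 2^3·3.
f is primitive ⇔ t has order 24 in GF(5)[t]/(f), i.e. t^(24/q) ≠ 1 for each prime q | 24.
t^(12) mod f = 4.
t^(8) mod f = 4t + 1.
None equal 1, so t has full order 24; f is primitive.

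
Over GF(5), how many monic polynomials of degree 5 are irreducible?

624

By the necklace-counting formula, N_5(5) = (1/5) Σ_{d|5} μ(5/d)·5^d.
Divisors of 5: 1, 5; μ(5/d) for each: -1, 1.
Σ = − 5^1 + 5^5 = 3120.
N = 3120/5 = 624.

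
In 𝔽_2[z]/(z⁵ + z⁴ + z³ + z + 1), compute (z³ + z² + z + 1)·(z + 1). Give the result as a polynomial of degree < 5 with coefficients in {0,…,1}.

Multiply in 𝔽_2[z]: (z³ + z² + z + 1)·(z + 1) = z⁴ + 1.
Reduced: z⁴ + 1.

z^4 + 1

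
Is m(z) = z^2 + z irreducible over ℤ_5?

Check for roots in ℤ_5: m(0) = 0 → root; m(1) = 2; m(2) = 1; m(3) = 2; m(4) = 0 → root.
m(0) = 0, so (z) divides m(z); m is reducible.

No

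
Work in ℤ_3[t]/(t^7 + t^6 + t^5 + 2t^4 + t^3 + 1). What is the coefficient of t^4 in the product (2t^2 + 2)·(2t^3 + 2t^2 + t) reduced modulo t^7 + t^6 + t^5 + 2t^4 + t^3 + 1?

Multiply in ℤ_3[t]: (2t^2 + 2)·(2t^3 + 2t^2 + t) = t^5 + t^4 + t^2 + 2t.
Reduced: t^5 + t^4 + t^2 + 2t.

1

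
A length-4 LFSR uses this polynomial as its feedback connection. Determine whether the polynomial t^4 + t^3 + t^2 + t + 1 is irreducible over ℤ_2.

Yes

Write f(t) = t^4 + t^3 + t^2 + t + 1.
Check for roots in ℤ_2: f(0) = 1; f(1) = 1.
No roots, so no linear factors.
Monic irreducibles of degree 2 over GF(2): t^2 + t + 1.
None of them divide f (all give nonzero remainder).
No irreducible factor of degree ≤ 2 exists, so f is irreducible over GF(2).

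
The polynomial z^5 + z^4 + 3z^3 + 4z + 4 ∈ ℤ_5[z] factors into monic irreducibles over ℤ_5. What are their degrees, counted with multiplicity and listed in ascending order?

Write g(z) = z^5 + z^4 + 3z^3 + 4z + 4.
Roots in ℤ_5: g(0) = 4; g(1) = 3; g(2) = 4; g(3) = 1; g(4) = 2.
Complete factorization: g(z) = (z^5 + z^4 + 3z^3 + 4z + 4).
Factor degrees with multiplicity: 5 = 5.

5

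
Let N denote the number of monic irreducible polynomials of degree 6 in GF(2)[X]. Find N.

9

Gauss's count: N_{2}(6) = (1/6) Σ_{d|6} μ(6/d)·2^d.
Divisors of 6: 1, 2, 3, 6; μ(6/d) for each: 1, -1, -1, 1.
Σ = 2^1 − 2^2 − 2^3 + 2^6 = 54.
N = 54/6 = 9.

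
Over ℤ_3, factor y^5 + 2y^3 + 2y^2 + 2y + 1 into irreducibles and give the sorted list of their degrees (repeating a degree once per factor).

Write g(y) = y^5 + 2y^3 + 2y^2 + 2y + 1.
Roots in ℤ_3: g(0) = 1; g(1) = 2; g(2) = 1.
Complete factorization: g(y) = (y^5 + 2y^3 + 2y^2 + 2y + 1).
Factor degrees with multiplicity: 5 = 5.

5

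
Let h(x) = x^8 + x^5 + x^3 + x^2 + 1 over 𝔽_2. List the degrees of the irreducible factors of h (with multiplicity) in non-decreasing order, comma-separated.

8

Roots in 𝔽_2: h(0) = 1; h(1) = 1.
Complete factorization: h(x) = (x^8 + x^5 + x^3 + x^2 + 1).
Factor degrees with multiplicity: 8 = 8.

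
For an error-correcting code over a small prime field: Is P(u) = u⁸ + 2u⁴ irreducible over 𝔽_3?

Check for roots in 𝔽_3: P(0) = 0 → root; P(1) = 0 → root; P(2) = 0 → root.
P(0) = 0, so (u) divides P(u); P is reducible.

No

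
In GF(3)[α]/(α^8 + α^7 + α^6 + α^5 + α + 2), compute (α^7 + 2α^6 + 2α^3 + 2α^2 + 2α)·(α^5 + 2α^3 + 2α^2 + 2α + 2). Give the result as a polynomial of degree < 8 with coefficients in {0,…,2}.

α^7 + α^5 + α^3 + α^2 + 2α

Multiply in GF(3)[α]: (α^7 + 2α^6 + 2α^3 + 2α^2 + 2α)·(α^5 + 2α^3 + 2α^2 + 2α + 2) = α^12 + 2α^11 + 2α^10 + 2α^8 + 2α^7 + α^6 + 2α^5 + 2α^2 + α.
Reduce using α^8 ≡ 2α^7 + 2α^6 + 2α^5 + 2α + 1 (mod α^8 + α^7 + α^6 + α^5 + α + 2).
Reduced: α^7 + α^5 + α^3 + α^2 + 2α.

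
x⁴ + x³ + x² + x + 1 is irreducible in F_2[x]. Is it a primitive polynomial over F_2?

Write f(x) = x⁴ + x³ + x² + x + 1.
|GF(2^4)^×| = 2^4 − 1 = 15. Prime factorization: 15 = 3·5.
f is primitive ⇔ x has order 15 in GF(2)[x]/(f), i.e. x^(15/q) ≠ 1 for each prime q | 15.
x^(5) mod f = 1
x^(3) mod f = x³.
Since x^(5) = 1, the order of x divides 5 < 15; not primitive.

No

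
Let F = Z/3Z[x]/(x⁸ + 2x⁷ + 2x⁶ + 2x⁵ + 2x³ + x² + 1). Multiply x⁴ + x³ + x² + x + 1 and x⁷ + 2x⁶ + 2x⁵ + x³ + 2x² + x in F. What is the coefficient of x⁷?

1

Multiply in Z/3Z[x]: (x⁴ + x³ + x² + x + 1)·(x⁷ + 2x⁶ + 2x⁵ + x³ + 2x² + x) = x¹¹ + 2x⁹ + 2x⁸ + x⁶ + x⁴ + x³ + x.
Reduce using x⁸ ≡ x⁷ + x⁶ + x⁵ + x³ + 2x² + 2 (mod x⁸ + 2x⁷ + 2x⁶ + 2x⁵ + 2x³ + x² + 1).
Reduced: x⁷ + 2x⁶ + 2x⁵ + x⁴ + x³ + 1.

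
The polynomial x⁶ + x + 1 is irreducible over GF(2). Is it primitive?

Write f(x) = x⁶ + x + 1.
|GF(2^6)^×| = 2^6 − 1 = 63. Prime factorization: 63 = 3^2·7.
f is primitive ⇔ x has order 63 in GF(2)[x]/(f), i.e. x^(63/q) ≠ 1 for each prime q | 63.
x^(21) mod f = x⁵ + x⁴ + x³ + x + 1.
x^(9) mod f = x⁴ + x³.
None equal 1, so x has full order 63; f is primitive.

Yes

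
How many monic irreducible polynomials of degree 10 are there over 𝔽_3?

x^(3^10) − x is the product of all monic irreducibles of degree dividing 10; Möbius inversion gives N = (1/10) Σ μ(10/d)·3^d.
Divisors of 10: 1, 2, 5, 10; μ(10/d) for each: 1, -1, -1, 1.
Σ = 3^1 − 3^2 − 3^5 + 3^10 = 58800.
N = 58800/10 = 5880.

5880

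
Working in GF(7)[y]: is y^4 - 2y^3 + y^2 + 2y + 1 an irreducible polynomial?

Write P(y) = y^4 - 2y^3 + y^2 + 2y + 1.
Check for roots in GF(7): P(0) = 1; P(1) = 3; P(2) = 2; P(3) = 1; P(4) = 6; P(5) = 5; P(6) = 3.
No roots, so no linear factors.
Degree-2 irreducible divisors: test the 21 monic irreducibles of degree 2 over GF(7).
None of them divide P (all give nonzero remainder).
No irreducible factor of degree ≤ 2 exists, so P is irreducible over GF(7).

Yes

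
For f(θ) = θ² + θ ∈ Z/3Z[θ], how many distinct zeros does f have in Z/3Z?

Evaluate at each of the 3 elements of Z/3Z:
f(0) = 0 → root; f(1) = 2; f(2) = 0 → root.
Roots: {0, 2}.

2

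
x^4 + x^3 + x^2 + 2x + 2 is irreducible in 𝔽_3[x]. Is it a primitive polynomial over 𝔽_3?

Write f(x) = x^4 + x^3 + x^2 + 2x + 2.
|GF(3^4)^×| = 3^4 − 1 = 80. Prime factorization: 80 = 2^4·5.
f is primitive ⇔ x has order 80 in GF(3)[x]/(f), i.e. x^(80/q) ≠ 1 for each prime q | 80.
x^(40) mod f = 2.
x^(16) mod f = 2x^3 + 1.
None equal 1, so x has full order 80; f is primitive.

Yes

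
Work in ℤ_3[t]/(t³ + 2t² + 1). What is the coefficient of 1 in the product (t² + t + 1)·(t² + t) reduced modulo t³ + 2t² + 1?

0

Multiply in ℤ_3[t]: (t² + t + 1)·(t² + t) = t⁴ + 2t³ + 2t² + t.
Reduce using t³ ≡ t² + 2 (mod t³ + 2t² + 1).
Reduced: 2t².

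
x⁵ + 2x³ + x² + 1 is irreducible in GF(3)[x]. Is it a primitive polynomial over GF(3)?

Write f(x) = x⁵ + 2x³ + x² + 1.
|GF(3^5)^×| = 3^5 − 1 = 242. Prime factorization: 242 = 2·11^2.
f is primitive ⇔ x has order 242 in GF(3)[x]/(f), i.e. x^(242/q) ≠ 1 for each prime q | 242.
x^(121) mod f = 2.
x^(22) mod f = x² + 2x + 2.
None equal 1, so x has full order 242; f is primitive.

Yes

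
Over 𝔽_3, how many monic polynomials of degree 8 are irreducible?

x^(3^8) − x is the product of all monic irreducibles of degree dividing 8; Möbius inversion gives N = (1/8) Σ μ(8/d)·3^d.
Divisors of 8: 1, 2, 4, 8; μ(8/d) for each: 0, 0, -1, 1.
Σ = − 3^4 + 3^8 = 6480.
N = 6480/8 = 810.

810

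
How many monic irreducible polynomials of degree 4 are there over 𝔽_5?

x^(5^4) − x is the product of all monic irreducibles of degree dividing 4; Möbius inversion gives N = (1/4) Σ μ(4/d)·5^d.
Divisors of 4: 1, 2, 4; μ(4/d) for each: 0, -1, 1.
Σ = − 5^2 + 5^4 = 600.
N = 600/4 = 150.

150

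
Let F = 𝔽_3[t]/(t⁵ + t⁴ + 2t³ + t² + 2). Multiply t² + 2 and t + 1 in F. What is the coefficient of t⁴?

Multiply in 𝔽_3[t]: (t² + 2)·(t + 1) = t³ + t² + 2t + 2.
Reduced: t³ + t² + 2t + 2.

0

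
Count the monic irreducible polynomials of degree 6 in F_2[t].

By the necklace-counting formula, N_2(6) = (1/6) Σ_{d|6} μ(6/d)·2^d.
Divisors of 6: 1, 2, 3, 6; μ(6/d) for each: 1, -1, -1, 1.
Σ = 2^1 − 2^2 − 2^3 + 2^6 = 54.
N = 54/6 = 9.

9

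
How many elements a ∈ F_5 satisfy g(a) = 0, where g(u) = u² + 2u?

2

Evaluate at each of the 5 elements of F_5:
g(0) = 0 → root; g(1) = 3; g(2) = 3; g(3) = 0 → root; g(4) = 4.
Roots: {0, 3}.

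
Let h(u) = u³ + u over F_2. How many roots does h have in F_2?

2

Evaluate at each of the 2 elements of F_2:
h(0) = 0 → root; h(1) = 0 → root.
Roots: {0, 1}.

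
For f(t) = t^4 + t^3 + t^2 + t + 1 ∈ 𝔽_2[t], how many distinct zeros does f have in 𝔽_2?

Evaluate at each of the 2 elements of 𝔽_2:
f(0) = 1; f(1) = 1.
No element is a root.

0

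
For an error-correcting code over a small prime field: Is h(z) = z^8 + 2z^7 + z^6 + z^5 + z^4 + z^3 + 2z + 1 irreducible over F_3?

Yes

Check for roots in F_3: h(0) = 1; h(1) = 1; h(2) = 1.
No roots, so no linear factors.
Monic irreducibles of degree 2 over GF(3): z^2 + 1, z^2 + z + 2, z^2 + 2z + 2.
None of them divide h (all give nonzero remainder).
Degree-3 irreducible divisors: test the 8 monic irreducibles of degree 3 over GF(3).
None of them divide h (all give nonzero remainder).
Degree-4 irreducible divisors: test the 18 monic irreducibles of degree 4 over GF(3).
None of them divide h (all give nonzero remainder).
No irreducible factor of degree ≤ 4 exists, so h is irreducible over GF(3).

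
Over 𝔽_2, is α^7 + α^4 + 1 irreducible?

Write g(α) = α^7 + α^4 + 1.
Check for roots in 𝔽_2: g(0) = 1; g(1) = 1.
No roots, so no linear factors.
Monic irreducibles of degree 2 over GF(2): α^2 + α + 1.
None of them divide g (all give nonzero remainder).
Monic irreducibles of degree 3 over GF(2): α^3 + α + 1, α^3 + α^2 + 1.
None of them divide g (all give nonzero remainder).
No irreducible factor of degree ≤ 3 exists, so g is irreducible over GF(2).

Yes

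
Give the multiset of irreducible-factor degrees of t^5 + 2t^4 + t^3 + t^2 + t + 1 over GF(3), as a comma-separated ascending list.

Write h(t) = t^5 + 2t^4 + t^3 + t^2 + t + 1.
Roots in GF(3): h(0) = 1; h(1) = 1; h(2) = 1.
Complete factorization: h(t) = (t^5 + 2t^4 + t^3 + t^2 + t + 1).
Factor degrees with multiplicity: 5 = 5.

5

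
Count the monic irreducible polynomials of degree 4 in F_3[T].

The number of monic irreducibles of degree 4 over GF(3) is (1/4)·Σ_{d∣4} μ(4/d) 3^d.
Divisors of 4: 1, 2, 4; μ(4/d) for each: 0, -1, 1.
Σ = − 3^2 + 3^4 = 72.
N = 72/4 = 18.

18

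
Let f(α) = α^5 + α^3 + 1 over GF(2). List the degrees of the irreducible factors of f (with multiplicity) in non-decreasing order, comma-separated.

5

Roots in GF(2): f(0) = 1; f(1) = 1.
Complete factorization: f(α) = (α^5 + α^3 + 1).
Factor degrees with multiplicity: 5 = 5.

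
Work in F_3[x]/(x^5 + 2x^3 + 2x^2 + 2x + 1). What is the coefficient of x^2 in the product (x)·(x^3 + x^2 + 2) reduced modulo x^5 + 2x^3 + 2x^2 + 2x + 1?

Multiply in F_3[x]: (x)·(x^3 + x^2 + 2) = x^4 + x^3 + 2x.
Reduced: x^4 + x^3 + 2x.

0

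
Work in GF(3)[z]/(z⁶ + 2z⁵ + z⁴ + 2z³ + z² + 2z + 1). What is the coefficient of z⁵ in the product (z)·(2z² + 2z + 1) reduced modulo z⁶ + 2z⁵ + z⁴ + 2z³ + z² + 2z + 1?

Multiply in GF(3)[z]: (z)·(2z² + 2z + 1) = 2z³ + 2z² + z.
Reduced: 2z³ + 2z² + z.

0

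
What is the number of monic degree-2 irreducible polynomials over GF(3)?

By the necklace-counting formula, N_3(2) = (1/2) Σ_{d|2} μ(2/d)·3^d.
Divisors of 2: 1, 2; μ(2/d) for each: -1, 1.
Σ = − 3^1 + 3^2 = 6.
N = 6/2 = 3.

3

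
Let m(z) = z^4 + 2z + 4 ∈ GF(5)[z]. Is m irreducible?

Check for roots in GF(5): m(0) = 4; m(1) = 2; m(2) = 4; m(3) = 1; m(4) = 3.
No roots, so no linear factors.
Degree-2 irreducible divisors: test the 10 monic irreducibles of degree 2 over GF(5).
None of them divide m (all give nonzero remainder).
No irreducible factor of degree ≤ 2 exists, so m is irreducible over GF(5).

Yes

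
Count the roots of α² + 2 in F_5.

Write h(α) = α² + 2.
Evaluate at each of the 5 elements of F_5:
h(0) = 2; h(1) = 3; h(2) = 1; h(3) = 1; h(4) = 3.
No element is a root.

0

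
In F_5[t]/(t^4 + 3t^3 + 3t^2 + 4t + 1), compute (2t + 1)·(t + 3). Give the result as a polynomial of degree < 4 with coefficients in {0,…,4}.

Multiply in F_5[t]: (2t + 1)·(t + 3) = 2t^2 + 2t + 3.
Reduced: 2t^2 + 2t + 3.

2t^2 + 2t + 3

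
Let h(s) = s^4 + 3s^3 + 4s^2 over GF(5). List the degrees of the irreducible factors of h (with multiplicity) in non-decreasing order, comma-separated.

1, 1, 2

Roots in GF(5): h(0) = 0 → root; h(1) = 3; h(2) = 1; h(3) = 3; h(4) = 2.
Linear factors from roots: (s).
Complete factorization: h(s) = (s)^2·(s^2 + 3s + 4).
Factor degrees with multiplicity: 1 + 1 + 2 = 4.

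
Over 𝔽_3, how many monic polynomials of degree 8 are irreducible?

810

The number of monic irreducibles of degree 8 over GF(3) is (1/8)·Σ_{d∣8} μ(8/d) 3^d.
Divisors of 8: 1, 2, 4, 8; μ(8/d) for each: 0, 0, -1, 1.
Σ = − 3^4 + 3^8 = 6480.
N = 6480/8 = 810.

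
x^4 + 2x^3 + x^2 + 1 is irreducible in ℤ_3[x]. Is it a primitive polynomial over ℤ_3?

No

Write f(x) = x^4 + 2x^3 + x^2 + 1.
|GF(3^4)^×| = 3^4 − 1 = 80. Prime factorization: 80 = 2^4·5.
f is primitive ⇔ x has order 80 in GF(3)[x]/(f), i.e. x^(80/q) ≠ 1 for each prime q | 80.
x^(40) mod f = 1
x^(16) mod f = x^3 + x^2 + 2x.
Since x^(40) = 1, the order of x divides 40 < 80; not primitive.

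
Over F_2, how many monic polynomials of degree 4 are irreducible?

3

The number of monic irreducibles of degree 4 over GF(2) is (1/4)·Σ_{d∣4} μ(4/d) 2^d.
Divisors of 4: 1, 2, 4; μ(4/d) for each: 0, -1, 1.
Σ = − 2^2 + 2^4 = 12.
N = 12/4 = 3.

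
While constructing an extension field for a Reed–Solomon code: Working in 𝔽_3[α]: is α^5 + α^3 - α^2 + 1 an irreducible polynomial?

Write P(α) = α^5 + α^3 - α^2 + 1.
Check for roots in 𝔽_3: P(0) = 1; P(1) = 2; P(2) = 1.
No roots, so no linear factors.
Monic irreducibles of degree 2 over GF(3): α^2 + 1, α^2 + α - 1, α^2 - α - 1.
None of them divide P (all give nonzero remainder).
No irreducible factor of degree ≤ 2 exists, so P is irreducible over GF(3).

Yes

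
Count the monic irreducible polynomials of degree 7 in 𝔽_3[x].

312

Gauss's count: N_{3}(7) = (1/7) Σ_{d|7} μ(7/d)·3^d.
Divisors of 7: 1, 7; μ(7/d) for each: -1, 1.
Σ = − 3^1 + 3^7 = 2184.
N = 2184/7 = 312.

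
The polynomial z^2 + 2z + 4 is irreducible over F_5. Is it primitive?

No

Write f(z) = z^2 + 2z + 4.
|GF(5^2)^×| = 5^2 − 1 = 24. Prime factorization: 24 = 2^3·3.
f is primitive ⇔ z has order 24 in GF(5)[z]/(f), i.e. z^(24/q) ≠ 1 for each prime q | 24.
z^(12) mod f = 1
z^(8) mod f = 2z + 4.
Since z^(12) = 1, the order of z divides 12 < 24; not primitive.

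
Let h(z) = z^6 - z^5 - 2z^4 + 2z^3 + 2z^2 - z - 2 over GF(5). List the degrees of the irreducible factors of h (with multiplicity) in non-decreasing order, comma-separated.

1, 2, 3

Roots in GF(5): h(0) = 3; h(1) = 4; h(2) = 0 → root; h(3) = 1; h(4) = 4.
Linear factors from roots: (z - 2).
Complete factorization: h(z) = (z - 2)·(z^2 + 2z - 2)·(z^3 - z^2 - z + 2).
Factor degrees with multiplicity: 1 + 2 + 3 = 6.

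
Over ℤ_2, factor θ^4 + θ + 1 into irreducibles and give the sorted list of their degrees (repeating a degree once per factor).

4

Write h(θ) = θ^4 + θ + 1.
Roots in ℤ_2: h(0) = 1; h(1) = 1.
Complete factorization: h(θ) = (θ^4 + θ + 1).
Factor degrees with multiplicity: 4 = 4.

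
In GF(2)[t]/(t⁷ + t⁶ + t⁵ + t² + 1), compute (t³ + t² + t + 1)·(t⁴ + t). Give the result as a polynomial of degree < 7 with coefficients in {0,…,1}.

t^3 + t + 1

Multiply in GF(2)[t]: (t³ + t² + t + 1)·(t⁴ + t) = t⁷ + t⁶ + t⁵ + t³ + t² + t.
Reduce using t⁷ ≡ t⁶ + t⁵ + t² + 1 (mod t⁷ + t⁶ + t⁵ + t² + 1).
Reduced: t³ + t + 1.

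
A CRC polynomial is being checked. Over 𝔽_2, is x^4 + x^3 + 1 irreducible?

Yes

Write m(x) = x^4 + x^3 + 1.
Check for roots in 𝔽_2: m(0) = 1; m(1) = 1.
No roots, so no linear factors.
Monic irreducibles of degree 2 over GF(2): x^2 + x + 1.
None of them divide m (all give nonzero remainder).
No irreducible factor of degree ≤ 2 exists, so m is irreducible over GF(2).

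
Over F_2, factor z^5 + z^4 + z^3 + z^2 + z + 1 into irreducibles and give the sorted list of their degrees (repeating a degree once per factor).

Write f(z) = z^5 + z^4 + z^3 + z^2 + z + 1.
Roots in F_2: f(0) = 1; f(1) = 0 → root.
Linear factors from roots: (z + 1).
Complete factorization: f(z) = (z + 1)·(z^2 + z + 1)^2.
Factor degrees with multiplicity: 1 + 2 + 2 = 5.

1, 2, 2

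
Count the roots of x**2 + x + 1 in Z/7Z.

2

Write P(x) = x**2 + x + 1.
Evaluate at each of the 7 elements of Z/7Z:
P(0) = 1; P(1) = 3; P(2) = 0 → root; P(3) = 6; P(4) = 0 → root; P(5) = 3; P(6) = 1.
Roots: {2, 4}.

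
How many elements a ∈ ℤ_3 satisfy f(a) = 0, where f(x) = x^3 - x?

3

Evaluate at each of the 3 elements of ℤ_3:
f(0) = 0 → root; f(1) = 0 → root; f(2) = 0 → root.
Roots: {0, 1, 2}.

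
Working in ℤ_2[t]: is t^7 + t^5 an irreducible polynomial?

No

Write f(t) = t^7 + t^5.
Check for roots in ℤ_2: f(0) = 0 → root; f(1) = 0 → root.
f(0) = 0, so (t) divides f(t); f is reducible.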